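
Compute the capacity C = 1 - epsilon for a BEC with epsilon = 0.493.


C = 1 - epsilon = 1 - 0.493 = 0.507

0.507 bits


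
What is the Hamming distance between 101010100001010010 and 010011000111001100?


Count differing positions: ^ ^ ^ . . ^ ^ . . ^ ^ . . ^ ^ ^ ^ . = 11 differences

11


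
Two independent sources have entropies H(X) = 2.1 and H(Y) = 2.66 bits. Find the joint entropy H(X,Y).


For independent variables, H(X,Y) = H(X) + H(Y) = 2.1 + 2.66 = 4.76

4.76 bits


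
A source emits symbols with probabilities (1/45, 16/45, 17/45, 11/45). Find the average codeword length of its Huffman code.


Huffman construction (repeatedly merge the two least-probable nodes; each merge adds 1 bit to every symbol beneath it): 1/45 + 11/45 = 4/15; 4/15 + 16/45 = 28/45; 17/45 + 28/45 = 1. Resulting codeword lengths (in the order the probabilities were given): (3, 2, 1, 3). L_avg = sum(p_i * l_i) = 1/45*3 + 16/45*2 + 17/45*1 + 11/45*3 = 17/9 = 1.8889

1.8889 bits


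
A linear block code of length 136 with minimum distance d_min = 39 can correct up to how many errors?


Correction capability = floor((d-1)/2) = floor((39-1)/2) = 19

19 errors


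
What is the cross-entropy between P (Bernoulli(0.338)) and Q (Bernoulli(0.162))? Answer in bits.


H(P,Q) = -p*log2(q) - (1-p)*log2(1-q). -0.338*log2(0.162) = 0.887566; -0.662*log2(0.838) = 0.168795. H(P,Q) = 0.887566 + 0.168795 = 1.0564

1.0564 bits


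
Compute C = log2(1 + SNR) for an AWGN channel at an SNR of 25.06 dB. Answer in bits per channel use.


SNR_linear = 10^(25.06/10) = 320.6269; C = log2(1 + SNR_linear) = log2(1 + 320.6269) = 8.3292

8.3292 bits/channel use


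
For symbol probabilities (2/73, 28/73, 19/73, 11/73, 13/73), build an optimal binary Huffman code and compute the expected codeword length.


Huffman construction (repeatedly merge the two least-probable nodes; each merge adds 1 bit to every symbol beneath it): 2/73 + 11/73 = 13/73; 13/73 + 13/73 = 26/73; 19/73 + 26/73 = 45/73; 28/73 + 45/73 = 1. Resulting codeword lengths (in the order the probabilities were given): (4, 1, 2, 4, 3). L_avg = sum(p_i * l_i) = 2/73*4 + 28/73*1 + 19/73*2 + 11/73*4 + 13/73*3 = 157/73 = 2.1507

2.1507 bits


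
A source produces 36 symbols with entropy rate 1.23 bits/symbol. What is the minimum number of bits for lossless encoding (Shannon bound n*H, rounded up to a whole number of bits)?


Minimum bits >= n * H = 36 * 1.23 = 44.28, rounded up to a whole number of bits = 45

45 bits


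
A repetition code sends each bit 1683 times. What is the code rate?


Rate = k/n = 1/1683

1/1683


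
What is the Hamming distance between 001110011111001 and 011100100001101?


Count differing positions: . ^ . . ^ . ^ ^ ^ ^ ^ . ^ . . = 8 differences

8


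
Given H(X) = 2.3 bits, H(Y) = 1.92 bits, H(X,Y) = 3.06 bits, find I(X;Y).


I(X;Y) = H(X) + H(Y) - H(X,Y) = 2.3 + 1.92 - 3.06 = 1.16

1.16 bits


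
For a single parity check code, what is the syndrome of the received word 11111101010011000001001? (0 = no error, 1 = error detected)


Syndrome = XOR of all bits = 1 XOR 1 XOR 1 XOR 1 XOR 1 XOR 1 XOR 0 XOR 1 XOR 0 XOR 1 XOR 0 XOR 0 XOR 1 XOR 1 XOR 0 XOR 0 XOR 0 XOR 0 XOR 0 XOR 1 XOR 0 XOR 0 XOR 1 = 0

0


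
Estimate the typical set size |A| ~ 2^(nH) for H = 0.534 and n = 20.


log2|A_typical| = nH = 20 * 0.534 = 10.68, so |A_typical| ~ 2^10.68 = 1.641e+03

1.641e+03


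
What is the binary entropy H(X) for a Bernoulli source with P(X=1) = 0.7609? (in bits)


H = -p*log2(p) - (1-p)*log2(1-p). -0.7609*log2(0.7609) = 0.299963; -0.2391*log2(0.2391) = 0.493577. H = 0.299963 + 0.493577 = 0.7935

0.7935 bits


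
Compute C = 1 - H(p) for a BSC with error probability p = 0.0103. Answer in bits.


H(p) = -p*log2(p) - (1-p)*log2(1-p) = -0.0103*log2(0.0103) - 0.9897*log2(0.9897) = 0.067992 + 0.014783 = 0.0828. C = 1 - H(p) = 1 - 0.0828 = 0.9172

0.9172 bits


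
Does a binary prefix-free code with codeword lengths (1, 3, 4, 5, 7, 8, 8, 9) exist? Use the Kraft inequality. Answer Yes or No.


Kraft sum = sum(2^(-l_i)) = 0.7363, need <= 1. Result: satisfied (a binary prefix-free code with these lengths exists)

Yes


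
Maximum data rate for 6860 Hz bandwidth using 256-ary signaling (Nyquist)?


Rate = 2 * B * log2(M) = 2 * 6860 * 8.0 = 109760.0

109760.0 bps


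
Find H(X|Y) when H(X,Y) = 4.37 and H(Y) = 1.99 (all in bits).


H(X|Y) = H(X,Y) - H(Y) = 4.37 - 1.99 = 2.38

2.38 bits


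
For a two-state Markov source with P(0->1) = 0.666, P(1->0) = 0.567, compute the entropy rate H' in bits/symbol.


Stationary distribution: pi_0 = p10/(p01+p10) = 0.4599, pi_1 = 0.5401. Entropy rate H' = pi_0*H(p01) + pi_1*H(p10) = 0.4599*0.919 + 0.5401*0.987 = 0.9557

0.9557 bits/symbol


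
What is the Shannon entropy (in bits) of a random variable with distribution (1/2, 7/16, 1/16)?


H = -sum(p_i * log2(p_i)). Terms: -(1/2)*log2(1/2) = 0.500000; -(7/16)*log2(7/16) = 0.521782; -(1/16)*log2(1/16) = 0.250000. H = 0.500000 + 0.521782 + 0.250000 = 1.2718

1.2718 bits


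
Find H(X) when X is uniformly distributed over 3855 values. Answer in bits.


H = log2(n) = log2(3855) = 11.9125

11.9125 bits


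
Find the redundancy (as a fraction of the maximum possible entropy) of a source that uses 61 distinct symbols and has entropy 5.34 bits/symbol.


H_max = log2(K) = log2(61) = 5.9307 bits/symbol. Redundancy = 1 - H/H_max = 1 - 5.34/5.9307 = 1 - 0.9004 = 0.0996

0.0996


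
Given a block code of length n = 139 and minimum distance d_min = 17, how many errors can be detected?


Detection capability = d_min - 1 = 17 - 1 = 16

16 errors


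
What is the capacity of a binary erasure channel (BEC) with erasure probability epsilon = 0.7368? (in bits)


C = 1 - epsilon = 1 - 0.7368 = 0.2632

0.2632 bits


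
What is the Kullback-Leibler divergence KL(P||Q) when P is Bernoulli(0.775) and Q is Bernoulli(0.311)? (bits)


KL = p*log2(p/q) + (1-p)*log2((1-p)/(1-q)) = 0.775*log2(0.775/0.311) + 0.225*log2(0.225/0.689) = 0.6576

0.6576 bits


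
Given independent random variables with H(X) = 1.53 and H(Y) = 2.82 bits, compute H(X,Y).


For independent variables, H(X,Y) = H(X) + H(Y) = 1.53 + 2.82 = 4.35

4.35 bits


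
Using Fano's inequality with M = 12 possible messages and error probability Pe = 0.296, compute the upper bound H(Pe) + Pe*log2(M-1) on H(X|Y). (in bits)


H(Pe) = -Pe*log2(Pe) - (1-Pe)*log2(1-Pe) = -0.296*log2(0.296) - 0.704*log2(0.704) = 0.519874 + 0.356472 = 0.8763. Pe*log2(M-1) = 0.296*log2(11) = 1.023992. Bound = H(Pe) + Pe*log2(M-1) = 0.519874 + 0.356472 + 1.023992 = 1.9003

1.9003 bits


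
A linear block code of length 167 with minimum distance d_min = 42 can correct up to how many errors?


Correction capability = floor((d-1)/2) = floor((42-1)/2) = 20

20 errors


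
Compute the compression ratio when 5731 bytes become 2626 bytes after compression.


Ratio = original / compressed = 5731 / 2626 = 2.1824

2.1824


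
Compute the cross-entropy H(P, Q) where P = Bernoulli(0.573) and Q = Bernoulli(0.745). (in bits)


H(P,Q) = -p*log2(q) - (1-p)*log2(1-q). -0.573*log2(0.745) = 0.243346; -0.427*log2(0.255) = 0.841801. H(P,Q) = 0.243346 + 0.841801 = 1.0851

1.0851 bits


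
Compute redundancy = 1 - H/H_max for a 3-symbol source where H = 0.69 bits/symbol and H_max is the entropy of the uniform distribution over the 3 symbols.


H_max = log2(K) = log2(3) = 1.585 bits/symbol. Redundancy = 1 - H/H_max = 1 - 0.69/1.585 = 1 - 0.4353 = 0.5647

0.5647


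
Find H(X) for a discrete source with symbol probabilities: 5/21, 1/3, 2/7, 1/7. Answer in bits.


H = -sum(p_i * log2(p_i)). Terms: -(5/21)*log2(5/21) = 0.492950; -(1/3)*log2(1/3) = 0.528321; -(2/7)*log2(2/7) = 0.516387; -(1/7)*log2(1/7) = 0.401051. H = 0.492950 + 0.528321 + 0.516387 + 0.401051 = 1.9387

1.9387 bits


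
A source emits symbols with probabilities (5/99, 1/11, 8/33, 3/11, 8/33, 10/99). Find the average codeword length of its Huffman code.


Huffman construction (repeatedly merge the two least-probable nodes; each merge adds 1 bit to every symbol beneath it): 5/99 + 1/11 = 14/99; 10/99 + 14/99 = 8/33; 8/33 + 8/33 = 16/33; 8/33 + 3/11 = 17/33; 16/33 + 17/33 = 1. Resulting codeword lengths (in the order the probabilities were given): (4, 4, 2, 2, 2, 3). L_avg = sum(p_i * l_i) = 5/99*4 + 1/11*4 + 8/33*2 + 3/11*2 + 8/33*2 + 10/99*3 = 236/99 = 2.3838

2.3838 bits


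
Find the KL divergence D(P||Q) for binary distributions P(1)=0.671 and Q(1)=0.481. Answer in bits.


KL = p*log2(p/q) + (1-p)*log2((1-p)/(1-q)) = 0.671*log2(0.671/0.481) + 0.329*log2(0.329/0.519) = 0.1059

0.1059 bits


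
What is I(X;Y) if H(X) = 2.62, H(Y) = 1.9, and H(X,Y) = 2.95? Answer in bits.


I(X;Y) = H(X) + H(Y) - H(X,Y) = 2.62 + 1.9 - 2.95 = 1.57

1.57 bits


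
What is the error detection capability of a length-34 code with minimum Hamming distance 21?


Detection capability = d_min - 1 = 21 - 1 = 20

20 errors


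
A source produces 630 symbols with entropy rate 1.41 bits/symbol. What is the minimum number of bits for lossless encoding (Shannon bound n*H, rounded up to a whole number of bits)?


Minimum bits >= n * H = 630 * 1.41 = 888.3, rounded up to a whole number of bits = 889

889 bits


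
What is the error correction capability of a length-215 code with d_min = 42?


Correction capability = floor((d-1)/2) = floor((42-1)/2) = 20

20 errors


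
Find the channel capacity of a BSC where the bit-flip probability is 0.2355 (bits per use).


H(p) = -p*log2(p) - (1-p)*log2(1-p) = -0.2355*log2(0.2355) - 0.7645*log2(0.7645) = 0.491300 + 0.296176 = 0.7875. C = 1 - H(p) = 1 - 0.7875 = 0.2125

0.2125 bits


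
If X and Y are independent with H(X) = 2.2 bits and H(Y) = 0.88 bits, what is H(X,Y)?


For independent variables, H(X,Y) = H(X) + H(Y) = 2.2 + 0.88 = 3.08

3.08 bits


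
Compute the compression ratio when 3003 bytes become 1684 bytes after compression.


Ratio = original / compressed = 3003 / 1684 = 1.7833

1.7833


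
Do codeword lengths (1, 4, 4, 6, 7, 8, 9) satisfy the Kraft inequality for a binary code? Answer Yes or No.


Kraft sum = sum(2^(-l_i)) = 0.6543, need <= 1. Result: satisfied (a binary prefix-free code with these lengths exists)

Yes


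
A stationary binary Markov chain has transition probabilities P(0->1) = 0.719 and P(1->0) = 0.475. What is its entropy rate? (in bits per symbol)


Stationary distribution: pi_0 = p10/(p01+p10) = 0.3978, pi_1 = 0.6022. Entropy rate H' = pi_0*H(p01) + pi_1*H(p10) = 0.3978*0.8568 + 0.6022*0.9982 = 0.9419

0.9419 bits/symbol


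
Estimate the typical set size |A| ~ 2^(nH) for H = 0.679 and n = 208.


log2|A_typical| = nH = 208 * 0.679 = 141.232, so |A_typical| ~ 2^141.232 = 3.274e+42

3.274e+42


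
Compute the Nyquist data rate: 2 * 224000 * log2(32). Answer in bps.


Rate = 2 * B * log2(M) = 2 * 224000 * 5.0 = 2240000.0

2240000.0 bps


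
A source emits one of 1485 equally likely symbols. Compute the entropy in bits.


H = log2(n) = log2(1485) = 10.5362

10.5362 bits


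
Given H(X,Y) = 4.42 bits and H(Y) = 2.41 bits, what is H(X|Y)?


H(X|Y) = H(X,Y) - H(Y) = 4.42 - 2.41 = 2.01

2.01 bits


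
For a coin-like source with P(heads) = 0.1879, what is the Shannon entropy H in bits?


H = -p*log2(p) - (1-p)*log2(1-p). -0.1879*log2(0.1879) = 0.453208; -0.8121*log2(0.8121) = 0.243850. H = 0.453208 + 0.243850 = 0.6971

0.6971 bits


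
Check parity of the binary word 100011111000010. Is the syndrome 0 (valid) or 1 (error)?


Syndrome = XOR of all bits = 1 XOR 0 XOR 0 XOR 0 XOR 1 XOR 1 XOR 1 XOR 1 XOR 1 XOR 0 XOR 0 XOR 0 XOR 0 XOR 1 XOR 0 = 1

1


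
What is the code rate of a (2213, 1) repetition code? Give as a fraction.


Rate = k/n = 1/2213

1/2213


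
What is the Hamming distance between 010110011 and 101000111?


Count differing positions: ^ ^ ^ ^ ^ . ^ . . = 6 differences

6


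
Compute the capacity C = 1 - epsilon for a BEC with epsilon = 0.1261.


C = 1 - epsilon = 1 - 0.1261 = 0.8739

0.8739 bits


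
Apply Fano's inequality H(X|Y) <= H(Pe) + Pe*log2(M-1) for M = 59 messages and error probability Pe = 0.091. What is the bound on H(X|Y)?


H(Pe) = -Pe*log2(Pe) - (1-Pe)*log2(1-Pe) = -0.091*log2(0.091) - 0.909*log2(0.909) = 0.314677 + 0.125122 = 0.4398. Pe*log2(M-1) = 0.091*log2(58) = 0.533076. Bound = H(Pe) + Pe*log2(M-1) = 0.314677 + 0.125122 + 0.533076 = 0.9729

0.9729 bits


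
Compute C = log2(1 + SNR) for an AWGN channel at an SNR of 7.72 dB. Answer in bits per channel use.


SNR_linear = 10^(7.72/10) = 5.9156; C = log2(1 + SNR_linear) = log2(1 + 5.9156) = 2.7899

2.7899 bits/channel use


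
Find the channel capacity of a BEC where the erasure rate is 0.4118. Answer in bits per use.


C = 1 - epsilon = 1 - 0.4118 = 0.5882

0.5882 bits


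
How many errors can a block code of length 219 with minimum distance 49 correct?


Correction capability = floor((d-1)/2) = floor((49-1)/2) = 24

24 errors


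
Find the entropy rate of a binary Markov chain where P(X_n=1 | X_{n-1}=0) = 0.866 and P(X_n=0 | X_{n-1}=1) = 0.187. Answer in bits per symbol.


Stationary distribution: pi_0 = p10/(p01+p10) = 0.1776, pi_1 = 0.8224. Entropy rate H' = pi_0*H(p01) + pi_1*H(p10) = 0.1776*0.5683 + 0.8224*0.6952 = 0.6726

0.6726 bits/symbol


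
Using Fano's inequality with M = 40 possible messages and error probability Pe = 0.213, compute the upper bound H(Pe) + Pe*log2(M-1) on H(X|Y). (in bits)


H(Pe) = -Pe*log2(Pe) - (1-Pe)*log2(1-Pe) = -0.213*log2(0.213) - 0.787*log2(0.787) = 0.475219 + 0.271959 = 0.7472. Pe*log2(M-1) = 0.213*log2(39) = 1.125791. Bound = H(Pe) + Pe*log2(M-1) = 0.475219 + 0.271959 + 1.125791 = 1.873

1.873 bits


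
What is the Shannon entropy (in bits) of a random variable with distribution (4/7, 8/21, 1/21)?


H = -sum(p_i * log2(p_i)). Terms: -(4/7)*log2(4/7) = 0.461346; -(8/21)*log2(8/21) = 0.530407; -(1/21)*log2(1/21) = 0.209158. H = 0.461346 + 0.530407 + 0.209158 = 1.2009

1.2009 bits


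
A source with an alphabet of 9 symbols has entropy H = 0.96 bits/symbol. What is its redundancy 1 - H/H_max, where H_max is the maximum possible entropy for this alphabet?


H_max = log2(K) = log2(9) = 3.1699 bits/symbol. Redundancy = 1 - H/H_max = 1 - 0.96/3.1699 = 1 - 0.3028 = 0.6972

0.6972


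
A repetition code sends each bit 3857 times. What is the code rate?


Rate = k/n = 1/3857

1/3857


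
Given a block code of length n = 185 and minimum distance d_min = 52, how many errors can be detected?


Detection capability = d_min - 1 = 52 - 1 = 51

51 errors


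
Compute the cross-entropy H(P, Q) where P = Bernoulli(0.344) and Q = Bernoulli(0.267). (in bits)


H(P,Q) = -p*log2(q) - (1-p)*log2(1-q). -0.344*log2(0.267) = 0.655350; -0.656*log2(0.733) = 0.293963. H(P,Q) = 0.655350 + 0.293963 = 0.9493

0.9493 bits


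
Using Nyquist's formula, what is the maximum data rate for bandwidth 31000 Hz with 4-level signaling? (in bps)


Rate = 2 * B * log2(M) = 2 * 31000 * 2.0 = 124000.0

124000.0 bps


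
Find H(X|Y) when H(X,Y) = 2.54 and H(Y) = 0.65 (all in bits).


H(X|Y) = H(X,Y) - H(Y) = 2.54 - 0.65 = 1.89

1.89 bits


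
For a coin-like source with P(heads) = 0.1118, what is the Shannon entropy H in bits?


H = -p*log2(p) - (1-p)*log2(1-p). -0.1118*log2(0.1118) = 0.353401; -0.8882*log2(0.8882) = 0.151921. H = 0.353401 + 0.151921 = 0.5053

0.5053 bits


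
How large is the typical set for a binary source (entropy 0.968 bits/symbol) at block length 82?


log2|A_typical| = nH = 82 * 0.968 = 79.376, so |A_typical| ~ 2^79.376 = 7.844e+23

7.844e+23


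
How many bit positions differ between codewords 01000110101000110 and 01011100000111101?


Count differing positions: . . . ^ ^ . ^ . ^ . ^ ^ ^ ^ . ^ ^ = 10 differences

10


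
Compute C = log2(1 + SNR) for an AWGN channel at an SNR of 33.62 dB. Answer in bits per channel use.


SNR_linear = 10^(33.62/10) = 2301.4418; C = log2(1 + SNR_linear) = log2(1 + 2301.4418) = 11.1689

11.1689 bits/channel use


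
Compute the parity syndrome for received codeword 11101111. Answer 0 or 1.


Syndrome = XOR of all bits = 1 XOR 1 XOR 1 XOR 0 XOR 1 XOR 1 XOR 1 XOR 1 = 1

1


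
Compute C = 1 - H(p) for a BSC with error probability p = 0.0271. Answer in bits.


H(p) = -p*log2(p) - (1-p)*log2(1-p) = -0.0271*log2(0.0271) - 0.9729*log2(0.9729) = 0.141071 + 0.038562 = 0.1796. C = 1 - H(p) = 1 - 0.1796 = 0.8204

0.8204 bits


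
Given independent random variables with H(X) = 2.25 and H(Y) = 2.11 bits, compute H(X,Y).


For independent variables, H(X,Y) = H(X) + H(Y) = 2.25 + 2.11 = 4.36

4.36 bits


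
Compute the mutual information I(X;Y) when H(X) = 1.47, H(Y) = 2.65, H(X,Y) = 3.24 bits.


I(X;Y) = H(X) + H(Y) - H(X,Y) = 1.47 + 2.65 - 3.24 = 0.88

0.88 bits


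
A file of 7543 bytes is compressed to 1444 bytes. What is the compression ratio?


Ratio = original / compressed = 7543 / 1444 = 5.2237

5.2237


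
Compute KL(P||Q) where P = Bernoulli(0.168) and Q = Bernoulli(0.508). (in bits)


KL = p*log2(p/q) + (1-p)*log2((1-p)/(1-q)) = 0.168*log2(0.168/0.508) + 0.832*log2(0.832/0.492) = 0.3624

0.3624 bits


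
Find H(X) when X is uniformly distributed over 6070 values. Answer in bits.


H = log2(n) = log2(6070) = 12.5675

12.5675 bits


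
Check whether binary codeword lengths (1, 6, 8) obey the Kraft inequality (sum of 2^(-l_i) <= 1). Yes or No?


Kraft sum = sum(2^(-l_i)) = 0.5195, need <= 1. Result: satisfied (a binary prefix-free code with these lengths exists)

Yes


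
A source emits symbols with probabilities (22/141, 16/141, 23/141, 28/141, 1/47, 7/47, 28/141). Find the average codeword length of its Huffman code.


Huffman construction (repeatedly merge the two least-probable nodes; each merge adds 1 bit to every symbol beneath it): 1/47 + 16/141 = 19/141; 19/141 + 7/47 = 40/141; 22/141 + 23/141 = 15/47; 28/141 + 28/141 = 56/141; 40/141 + 15/47 = 85/141; 56/141 + 85/141 = 1. Resulting codeword lengths (in the order the probabilities were given): (3, 4, 3, 2, 4, 3, 2). L_avg = sum(p_i * l_i) = 22/141*3 + 16/141*4 + 23/141*3 + 28/141*2 + 1/47*4 + 7/47*3 + 28/141*2 = 386/141 = 2.7376

2.7376 bits


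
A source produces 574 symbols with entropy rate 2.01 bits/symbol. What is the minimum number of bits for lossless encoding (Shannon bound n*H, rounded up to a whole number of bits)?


Minimum bits >= n * H = 574 * 2.01 = 1153.74, rounded up to a whole number of bits = 1154

1154 bits


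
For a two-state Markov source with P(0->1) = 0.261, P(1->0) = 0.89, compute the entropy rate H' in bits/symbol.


Stationary distribution: pi_0 = p10/(p01+p10) = 0.7732, pi_1 = 0.2268. Entropy rate H' = pi_0*H(p01) + pi_1*H(p10) = 0.7732*0.8283 + 0.2268*0.4999 = 0.7538

0.7538 bits/symbol


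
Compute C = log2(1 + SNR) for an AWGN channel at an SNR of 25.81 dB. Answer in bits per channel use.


SNR_linear = 10^(25.81/10) = 381.0658; C = log2(1 + SNR_linear) = log2(1 + 381.0658) = 8.5777

8.5777 bits/channel use


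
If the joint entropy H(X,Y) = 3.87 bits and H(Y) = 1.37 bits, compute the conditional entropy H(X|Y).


H(X|Y) = H(X,Y) - H(Y) = 3.87 - 1.37 = 2.5

2.5 bits


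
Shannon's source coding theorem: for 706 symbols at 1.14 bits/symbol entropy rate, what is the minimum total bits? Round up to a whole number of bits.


Minimum bits >= n * H = 706 * 1.14 = 804.84, rounded up to a whole number of bits = 805

805 bits


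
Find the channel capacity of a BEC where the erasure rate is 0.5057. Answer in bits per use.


C = 1 - epsilon = 1 - 0.5057 = 0.4943

0.4943 bits


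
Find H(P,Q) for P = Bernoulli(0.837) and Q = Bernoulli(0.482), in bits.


H(P,Q) = -p*log2(q) - (1-p)*log2(1-q). -0.837*log2(0.482) = 0.881273; -0.163*log2(0.518) = 0.154683. H(P,Q) = 0.881273 + 0.154683 = 1.036

1.036 bits


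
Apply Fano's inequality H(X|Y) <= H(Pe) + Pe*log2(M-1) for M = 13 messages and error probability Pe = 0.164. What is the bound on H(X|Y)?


H(Pe) = -Pe*log2(Pe) - (1-Pe)*log2(1-Pe) = -0.164*log2(0.164) - 0.836*log2(0.836) = 0.427750 + 0.216043 = 0.6438. Pe*log2(M-1) = 0.164*log2(12) = 0.587934. Bound = H(Pe) + Pe*log2(M-1) = 0.427750 + 0.216043 + 0.587934 = 1.2317

1.2317 bits


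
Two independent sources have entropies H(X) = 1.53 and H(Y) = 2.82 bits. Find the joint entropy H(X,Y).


For independent variables, H(X,Y) = H(X) + H(Y) = 1.53 + 2.82 = 4.35

4.35 bits


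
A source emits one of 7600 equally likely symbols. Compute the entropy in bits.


H = log2(n) = log2(7600) = 12.8918

12.8918 bits


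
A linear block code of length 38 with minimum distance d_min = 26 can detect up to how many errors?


Detection capability = d_min - 1 = 26 - 1 = 25

25 errors


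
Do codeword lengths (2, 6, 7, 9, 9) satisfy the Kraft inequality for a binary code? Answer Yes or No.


Kraft sum = sum(2^(-l_i)) = 0.2773, need <= 1. Result: satisfied (a binary prefix-free code with these lengths exists)

Yes


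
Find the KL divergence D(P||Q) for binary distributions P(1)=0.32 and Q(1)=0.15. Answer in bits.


KL = p*log2(p/q) + (1-p)*log2((1-p)/(1-q)) = 0.32*log2(0.32/0.15) + 0.68*log2(0.68/0.85) = 0.1309

0.1309 bits


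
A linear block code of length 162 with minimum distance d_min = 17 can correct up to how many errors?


Correction capability = floor((d-1)/2) = floor((17-1)/2) = 8

8 errors


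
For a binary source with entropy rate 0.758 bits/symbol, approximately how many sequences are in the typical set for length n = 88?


log2|A_typical| = nH = 88 * 0.758 = 66.704, so |A_typical| ~ 2^66.704 = 1.202e+20

1.202e+20


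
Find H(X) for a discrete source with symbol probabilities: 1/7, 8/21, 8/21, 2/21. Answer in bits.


H = -sum(p_i * log2(p_i)). Terms: -(1/7)*log2(1/7) = 0.401051; -(8/21)*log2(8/21) = 0.530407; -(8/21)*log2(8/21) = 0.530407; -(2/21)*log2(2/21) = 0.323078. H = 0.401051 + 0.530407 + 0.530407 + 0.323078 = 1.7849

1.7849 bits


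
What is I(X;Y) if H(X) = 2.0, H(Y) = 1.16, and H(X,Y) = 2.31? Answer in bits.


I(X;Y) = H(X) + H(Y) - H(X,Y) = 2.0 + 1.16 - 2.31 = 0.85

0.85 bits


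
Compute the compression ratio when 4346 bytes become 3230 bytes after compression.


Ratio = original / compressed = 4346 / 3230 = 1.3455

1.3455


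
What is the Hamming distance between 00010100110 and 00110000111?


Count differing positions: . . ^ . . ^ . . . . ^ = 3 differences

3


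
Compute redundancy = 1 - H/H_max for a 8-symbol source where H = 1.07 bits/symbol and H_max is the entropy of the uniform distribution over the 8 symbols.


H_max = log2(K) = log2(8) = 3.0 bits/symbol. Redundancy = 1 - H/H_max = 1 - 1.07/3.0 = 1 - 0.3567 = 0.6433

0.6433


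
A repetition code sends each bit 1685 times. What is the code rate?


Rate = k/n = 1/1685

1/1685


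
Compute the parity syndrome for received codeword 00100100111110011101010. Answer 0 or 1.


Syndrome = XOR of all bits = 0 XOR 0 XOR 1 XOR 0 XOR 0 XOR 1 XOR 0 XOR 0 XOR 1 XOR 1 XOR 1 XOR 1 XOR 1 XOR 0 XOR 0 XOR 1 XOR 1 XOR 1 XOR 0 XOR 1 XOR 0 XOR 1 XOR 0 = 0

0


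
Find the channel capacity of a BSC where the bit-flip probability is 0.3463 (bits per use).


H(p) = -p*log2(p) - (1-p)*log2(1-p) = -0.3463*log2(0.3463) - 0.6537*log2(0.6537) = 0.529806 + 0.400914 = 0.9307. C = 1 - H(p) = 1 - 0.9307 = 0.0693

0.0693 bits


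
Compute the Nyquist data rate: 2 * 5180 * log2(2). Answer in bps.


Rate = 2 * B * log2(M) = 2 * 5180 * 1.0 = 10360.0

10360.0 bps


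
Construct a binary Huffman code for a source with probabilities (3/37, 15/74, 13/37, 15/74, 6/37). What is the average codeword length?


Huffman construction (repeatedly merge the two least-probable nodes; each merge adds 1 bit to every symbol beneath it): 3/37 + 6/37 = 9/37; 15/74 + 15/74 = 15/37; 9/37 + 13/37 = 22/37; 15/37 + 22/37 = 1. Resulting codeword lengths (in the order the probabilities were given): (3, 2, 2, 2, 3). L_avg = sum(p_i * l_i) = 3/37*3 + 15/74*2 + 13/37*2 + 15/74*2 + 6/37*3 = 83/37 = 2.2432

2.2432 bits


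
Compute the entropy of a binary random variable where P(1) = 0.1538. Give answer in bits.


H = -p*log2(p) - (1-p)*log2(1-p). -0.1538*log2(0.1538) = 0.415394; -0.8462*log2(0.8462) = 0.203874. H = 0.415394 + 0.203874 = 0.6193

0.6193 bits


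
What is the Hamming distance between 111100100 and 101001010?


Count differing positions: . ^ . ^ . ^ ^ ^ . = 5 differences

5


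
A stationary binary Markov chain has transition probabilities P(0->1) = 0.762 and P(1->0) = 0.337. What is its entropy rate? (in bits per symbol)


Stationary distribution: pi_0 = p10/(p01+p10) = 0.3066, pi_1 = 0.6934. Entropy rate H' = pi_0*H(p01) + pi_1*H(p10) = 0.3066*0.7917 + 0.6934*0.9219 = 0.882

0.882 bits/symbol


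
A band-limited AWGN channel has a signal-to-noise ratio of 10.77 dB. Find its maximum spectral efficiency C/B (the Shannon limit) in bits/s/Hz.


SNR_linear = 10^(10.77/10) = 11.9399; C/B = log2(1 + SNR_linear) = log2(1 + 11.9399) = 3.6938

3.6938 bits/s/Hz


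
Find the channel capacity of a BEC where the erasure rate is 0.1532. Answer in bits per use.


C = 1 - epsilon = 1 - 0.1532 = 0.8468

0.8468 bits


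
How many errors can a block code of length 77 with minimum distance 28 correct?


Correction capability = floor((d-1)/2) = floor((28-1)/2) = 13

13 errors


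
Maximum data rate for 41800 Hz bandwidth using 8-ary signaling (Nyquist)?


Rate = 2 * B * log2(M) = 2 * 41800 * 3.0 = 250800.0

250800.0 bps


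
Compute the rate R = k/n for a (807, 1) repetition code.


Rate = k/n = 1/807

1/807


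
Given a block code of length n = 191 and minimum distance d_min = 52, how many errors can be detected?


Detection capability = d_min - 1 = 52 - 1 = 51

51 errors


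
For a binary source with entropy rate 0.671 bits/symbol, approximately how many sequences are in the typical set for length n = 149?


log2|A_typical| = nH = 149 * 0.671 = 99.979, so |A_typical| ~ 2^99.979 = 1.249e+30

1.249e+30


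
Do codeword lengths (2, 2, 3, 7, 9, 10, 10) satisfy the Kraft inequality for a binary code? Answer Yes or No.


Kraft sum = sum(2^(-l_i)) = 0.6367, need <= 1. Result: satisfied (a binary prefix-free code with these lengths exists)

Yes


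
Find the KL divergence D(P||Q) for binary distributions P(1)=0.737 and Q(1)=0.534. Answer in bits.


KL = p*log2(p/q) + (1-p)*log2((1-p)/(1-q)) = 0.737*log2(0.737/0.534) + 0.263*log2(0.263/0.466) = 0.1255

0.1255 bits


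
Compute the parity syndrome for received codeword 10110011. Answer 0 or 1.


Syndrome = XOR of all bits = 1 XOR 0 XOR 1 XOR 1 XOR 0 XOR 0 XOR 1 XOR 1 = 1

1


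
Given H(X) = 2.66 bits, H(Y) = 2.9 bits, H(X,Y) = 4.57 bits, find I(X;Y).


I(X;Y) = H(X) + H(Y) - H(X,Y) = 2.66 + 2.9 - 4.57 = 0.99

0.99 bits


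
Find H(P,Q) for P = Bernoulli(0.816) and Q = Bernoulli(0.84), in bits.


H(P,Q) = -p*log2(q) - (1-p)*log2(1-q). -0.816*log2(0.84) = 0.205256; -0.184*log2(0.16) = 0.486470. H(P,Q) = 0.205256 + 0.486470 = 0.6917

0.6917 bits


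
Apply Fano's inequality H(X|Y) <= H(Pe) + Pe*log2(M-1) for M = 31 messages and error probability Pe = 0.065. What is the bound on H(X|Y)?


H(Pe) = -Pe*log2(Pe) - (1-Pe)*log2(1-Pe) = -0.065*log2(0.065) - 0.935*log2(0.935) = 0.256322 + 0.090659 = 0.347. Pe*log2(M-1) = 0.065*log2(30) = 0.318948. Bound = H(Pe) + Pe*log2(M-1) = 0.256322 + 0.090659 + 0.318948 = 0.6659

0.6659 bits


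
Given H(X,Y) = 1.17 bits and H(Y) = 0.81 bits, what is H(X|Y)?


H(X|Y) = H(X,Y) - H(Y) = 1.17 - 0.81 = 0.36

0.36 bits


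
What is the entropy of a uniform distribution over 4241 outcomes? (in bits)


H = log2(n) = log2(4241) = 12.0502

12.0502 bits


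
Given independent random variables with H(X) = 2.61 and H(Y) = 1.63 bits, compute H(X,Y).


For independent variables, H(X,Y) = H(X) + H(Y) = 2.61 + 1.63 = 4.24

4.24 bits


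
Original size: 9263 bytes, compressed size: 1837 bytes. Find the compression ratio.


Ratio = original / compressed = 9263 / 1837 = 5.0425

5.0425


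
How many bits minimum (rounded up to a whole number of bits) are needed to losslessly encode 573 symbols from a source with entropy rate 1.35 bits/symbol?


Minimum bits >= n * H = 573 * 1.35 = 773.55, rounded up to a whole number of bits = 774

774 bits


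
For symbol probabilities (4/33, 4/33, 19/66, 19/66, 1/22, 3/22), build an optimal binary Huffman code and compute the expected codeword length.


Huffman construction (repeatedly merge the two least-probable nodes; each merge adds 1 bit to every symbol beneath it): 1/22 + 4/33 = 1/6; 4/33 + 3/22 = 17/66; 1/6 + 17/66 = 14/33; 19/66 + 19/66 = 19/33; 14/33 + 19/33 = 1. Resulting codeword lengths (in the order the probabilities were given): (3, 3, 2, 2, 3, 3). L_avg = sum(p_i * l_i) = 4/33*3 + 4/33*3 + 19/66*2 + 19/66*2 + 1/22*3 + 3/22*3 = 80/33 = 2.4242

2.4242 bits


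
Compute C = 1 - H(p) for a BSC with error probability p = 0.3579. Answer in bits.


H(p) = -p*log2(p) - (1-p)*log2(1-p) = -0.3579*log2(0.3579) - 0.6421*log2(0.6421) = 0.530541 + 0.410385 = 0.9409. C = 1 - H(p) = 1 - 0.9409 = 0.0591

0.0591 bits


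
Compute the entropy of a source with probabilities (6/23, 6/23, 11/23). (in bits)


H = -sum(p_i * log2(p_i)). Terms: -(6/23)*log2(6/23) = 0.505722; -(6/23)*log2(6/23) = 0.505722; -(11/23)*log2(11/23) = 0.508932. H = 0.505722 + 0.505722 + 0.508932 = 1.5204

1.5204 bits


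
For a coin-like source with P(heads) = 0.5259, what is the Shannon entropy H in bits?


H = -p*log2(p) - (1-p)*log2(1-p). -0.5259*log2(0.5259) = 0.487583; -0.4741*log2(0.4741) = 0.510481. H = 0.487583 + 0.510481 = 0.9981

0.9981 bits


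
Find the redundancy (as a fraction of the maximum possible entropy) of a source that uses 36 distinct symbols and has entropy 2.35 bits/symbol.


H_max = log2(K) = log2(36) = 5.1699 bits/symbol. Redundancy = 1 - H/H_max = 1 - 2.35/5.1699 = 1 - 0.4546 = 0.5454

0.5454


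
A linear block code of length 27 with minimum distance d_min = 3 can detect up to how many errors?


Detection capability = d_min - 1 = 3 - 1 = 2

2 errors


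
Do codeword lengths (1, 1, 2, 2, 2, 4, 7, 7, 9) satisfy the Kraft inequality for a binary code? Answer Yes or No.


Kraft sum = sum(2^(-l_i)) = 1.8301, need <= 1. Result: violated (a binary prefix-free code with these lengths cannot exist)

No


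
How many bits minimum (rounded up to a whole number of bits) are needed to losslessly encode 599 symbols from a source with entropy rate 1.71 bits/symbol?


Minimum bits >= n * H = 599 * 1.71 = 1024.29, rounded up to a whole number of bits = 1025

1025 bits


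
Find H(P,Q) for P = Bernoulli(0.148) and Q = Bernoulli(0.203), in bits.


H(P,Q) = -p*log2(q) - (1-p)*log2(1-q). -0.148*log2(0.203) = 0.340466; -0.852*log2(0.797) = 0.278901. H(P,Q) = 0.340466 + 0.278901 = 0.6194

0.6194 bits


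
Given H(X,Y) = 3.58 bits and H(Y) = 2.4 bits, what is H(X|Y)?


H(X|Y) = H(X,Y) - H(Y) = 3.58 - 2.4 = 1.18

1.18 bits


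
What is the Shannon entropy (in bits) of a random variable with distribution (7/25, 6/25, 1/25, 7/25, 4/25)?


H = -sum(p_i * log2(p_i)). Terms: -(7/25)*log2(7/25) = 0.514220; -(6/25)*log2(6/25) = 0.494134; -(1/25)*log2(1/25) = 0.185754; -(7/25)*log2(7/25) = 0.514220; -(4/25)*log2(4/25) = 0.423017. H = 0.514220 + 0.494134 + 0.185754 + 0.514220 + 0.423017 = 2.1313

2.1313 bits


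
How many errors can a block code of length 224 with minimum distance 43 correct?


Correction capability = floor((d-1)/2) = floor((43-1)/2) = 21

21 errors


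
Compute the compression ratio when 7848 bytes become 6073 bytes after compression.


Ratio = original / compressed = 7848 / 6073 = 1.2923

1.2923


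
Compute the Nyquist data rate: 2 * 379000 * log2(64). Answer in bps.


Rate = 2 * B * log2(M) = 2 * 379000 * 6.0 = 4548000.0

4548000.0 bps


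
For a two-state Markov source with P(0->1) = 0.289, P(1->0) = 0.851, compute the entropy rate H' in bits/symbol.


Stationary distribution: pi_0 = p10/(p01+p10) = 0.7465, pi_1 = 0.2535. Entropy rate H' = pi_0*H(p01) + pi_1*H(p10) = 0.7465*0.8674 + 0.2535*0.6073 = 0.8015

0.8015 bits/symbol


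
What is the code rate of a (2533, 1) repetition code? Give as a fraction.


Rate = k/n = 1/2533

1/2533


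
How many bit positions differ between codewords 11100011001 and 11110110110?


Count differing positions: . . . ^ . ^ . ^ ^ ^ ^ = 6 differences

6


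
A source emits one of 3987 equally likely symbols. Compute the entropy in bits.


H = log2(n) = log2(3987) = 11.9611

11.9611 bits


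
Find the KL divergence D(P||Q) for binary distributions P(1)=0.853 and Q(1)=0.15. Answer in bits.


KL = p*log2(p/q) + (1-p)*log2((1-p)/(1-q)) = 0.853*log2(0.853/0.15) + 0.147*log2(0.147/0.85) = 1.7668

1.7668 bits


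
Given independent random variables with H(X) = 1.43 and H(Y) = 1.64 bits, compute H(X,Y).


For independent variables, H(X,Y) = H(X) + H(Y) = 1.43 + 1.64 = 3.07

3.07 bits


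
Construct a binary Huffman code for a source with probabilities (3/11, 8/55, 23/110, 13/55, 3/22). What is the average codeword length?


Huffman construction (repeatedly merge the two least-probable nodes; each merge adds 1 bit to every symbol beneath it): 3/22 + 8/55 = 31/110; 23/110 + 13/55 = 49/110; 3/11 + 31/110 = 61/110; 49/110 + 61/110 = 1. Resulting codeword lengths (in the order the probabilities were given): (2, 3, 2, 2, 3). L_avg = sum(p_i * l_i) = 3/11*2 + 8/55*3 + 23/110*2 + 13/55*2 + 3/22*3 = 251/110 = 2.2818

2.2818 bits


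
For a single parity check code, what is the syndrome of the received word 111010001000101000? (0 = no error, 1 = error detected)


Syndrome = XOR of all bits = 1 XOR 1 XOR 1 XOR 0 XOR 1 XOR 0 XOR 0 XOR 0 XOR 1 XOR 0 XOR 0 XOR 0 XOR 1 XOR 0 XOR 1 XOR 0 XOR 0 XOR 0 = 1

1


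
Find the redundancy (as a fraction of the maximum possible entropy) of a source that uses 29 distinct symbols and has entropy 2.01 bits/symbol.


H_max = log2(K) = log2(29) = 4.858 bits/symbol. Redundancy = 1 - H/H_max = 1 - 2.01/4.858 = 1 - 0.4138 = 0.5862

0.5862


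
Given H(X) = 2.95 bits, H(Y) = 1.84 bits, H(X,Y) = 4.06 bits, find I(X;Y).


I(X;Y) = H(X) + H(Y) - H(X,Y) = 2.95 + 1.84 - 4.06 = 0.73

0.73 bits


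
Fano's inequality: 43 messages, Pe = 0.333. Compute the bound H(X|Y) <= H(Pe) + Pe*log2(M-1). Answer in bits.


H(Pe) = -Pe*log2(Pe) - (1-Pe)*log2(1-Pe) = -0.333*log2(0.333) - 0.667*log2(0.667) = 0.528273 + 0.389689 = 0.918. Pe*log2(M-1) = 0.333*log2(42) = 1.795642. Bound = H(Pe) + Pe*log2(M-1) = 0.528273 + 0.389689 + 1.795642 = 2.7136

2.7136 bits


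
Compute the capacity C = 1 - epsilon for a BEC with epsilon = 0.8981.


C = 1 - epsilon = 1 - 0.8981 = 0.1019

0.1019 bits


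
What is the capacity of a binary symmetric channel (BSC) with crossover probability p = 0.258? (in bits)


H(p) = -p*log2(p) - (1-p)*log2(1-p) = -0.258*log2(0.258) - 0.742*log2(0.742) = 0.504276 + 0.319438 = 0.8237. C = 1 - H(p) = 1 - 0.8237 = 0.1763

0.1763 bits


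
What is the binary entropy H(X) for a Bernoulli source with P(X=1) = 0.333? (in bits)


H = -p*log2(p) - (1-p)*log2(1-p). -0.333*log2(0.333) = 0.528273; -0.667*log2(0.667) = 0.389689. H = 0.528273 + 0.389689 = 0.918

0.918 bits


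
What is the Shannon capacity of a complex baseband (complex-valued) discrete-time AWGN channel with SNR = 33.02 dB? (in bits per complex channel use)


SNR_linear = 10^(33.02/10) = 2004.472; C = log2(1 + SNR_linear) = log2(1 + 2004.472) = 10.9697

10.9697 bits/channel use


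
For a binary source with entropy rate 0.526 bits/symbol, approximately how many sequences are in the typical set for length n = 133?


log2|A_typical| = nH = 133 * 0.526 = 69.958, so |A_typical| ~ 2^69.958 = 1.147e+21

1.147e+21


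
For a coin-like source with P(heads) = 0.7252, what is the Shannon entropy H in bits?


H = -p*log2(p) - (1-p)*log2(1-p). -0.7252*log2(0.7252) = 0.336166; -0.2748*log2(0.2748) = 0.512102. H = 0.336166 + 0.512102 = 0.8483

0.8483 bits


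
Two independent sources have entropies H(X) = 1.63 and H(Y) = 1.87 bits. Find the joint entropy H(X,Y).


For independent variables, H(X,Y) = H(X) + H(Y) = 1.63 + 1.87 = 3.5

3.5 bits


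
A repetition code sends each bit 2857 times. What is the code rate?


Rate = k/n = 1/2857

1/2857


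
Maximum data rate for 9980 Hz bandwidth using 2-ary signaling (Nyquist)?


Rate = 2 * B * log2(M) = 2 * 9980 * 1.0 = 19960.0

19960.0 bps


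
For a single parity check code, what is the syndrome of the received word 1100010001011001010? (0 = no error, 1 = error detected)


Syndrome = XOR of all bits = 1 XOR 1 XOR 0 XOR 0 XOR 0 XOR 1 XOR 0 XOR 0 XOR 0 XOR 1 XOR 0 XOR 1 XOR 1 XOR 0 XOR 0 XOR 1 XOR 0 XOR 1 XOR 0 = 0

0


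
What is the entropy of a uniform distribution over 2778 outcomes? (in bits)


H = log2(n) = log2(2778) = 11.4398

11.4398 bits


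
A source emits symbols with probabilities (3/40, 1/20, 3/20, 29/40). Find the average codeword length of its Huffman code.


Huffman construction (repeatedly merge the two least-probable nodes; each merge adds 1 bit to every symbol beneath it): 1/20 + 3/40 = 1/8; 1/8 + 3/20 = 11/40; 11/40 + 29/40 = 1. Resulting codeword lengths (in the order the probabilities were given): (3, 3, 2, 1). L_avg = sum(p_i * l_i) = 3/40*3 + 1/20*3 + 3/20*2 + 29/40*1 = 7/5 = 1.4

1.4 bits


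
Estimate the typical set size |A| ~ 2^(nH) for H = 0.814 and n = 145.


log2|A_typical| = nH = 145 * 0.814 = 118.03, so |A_typical| ~ 2^118.03 = 3.393e+35

3.393e+35


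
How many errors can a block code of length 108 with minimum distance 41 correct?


Correction capability = floor((d-1)/2) = floor((41-1)/2) = 20

20 errors


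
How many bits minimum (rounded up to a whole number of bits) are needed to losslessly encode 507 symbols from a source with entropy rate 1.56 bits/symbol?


Minimum bits >= n * H = 507 * 1.56 = 790.92, rounded up to a whole number of bits = 791

791 bits


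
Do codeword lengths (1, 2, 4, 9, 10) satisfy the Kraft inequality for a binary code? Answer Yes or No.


Kraft sum = sum(2^(-l_i)) = 0.8154, need <= 1. Result: satisfied (a binary prefix-free code with these lengths exists)

Yes


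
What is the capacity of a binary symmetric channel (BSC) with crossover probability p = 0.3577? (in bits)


H(p) = -p*log2(p) - (1-p)*log2(1-p) = -0.3577*log2(0.3577) - 0.6423*log2(0.6423) = 0.530533 + 0.410225 = 0.9408. C = 1 - H(p) = 1 - 0.9408 = 0.0592

0.0592 bits


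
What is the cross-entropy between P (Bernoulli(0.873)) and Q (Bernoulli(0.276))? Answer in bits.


H(P,Q) = -p*log2(q) - (1-p)*log2(1-q). -0.873*log2(0.276) = 1.621388; -0.127*log2(0.724) = 0.059174. H(P,Q) = 1.621388 + 0.059174 = 1.6806

1.6806 bits


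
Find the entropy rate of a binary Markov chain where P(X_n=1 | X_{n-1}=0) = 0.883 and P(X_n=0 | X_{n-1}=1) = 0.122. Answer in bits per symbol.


Stationary distribution: pi_0 = p10/(p01+p10) = 0.1214, pi_1 = 0.8786. Entropy rate H' = pi_0*H(p01) + pi_1*H(p10) = 0.1214*0.5207 + 0.8786*0.5351 = 0.5333

0.5333 bits/symbol


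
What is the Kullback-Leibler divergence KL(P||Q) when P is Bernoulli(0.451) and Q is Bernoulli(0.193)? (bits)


KL = p*log2(p/q) + (1-p)*log2((1-p)/(1-q)) = 0.451*log2(0.451/0.193) + 0.549*log2(0.549/0.807) = 0.2471

0.2471 bits


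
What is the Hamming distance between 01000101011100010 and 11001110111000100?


Count differing positions: ^ . . . ^ . ^ ^ ^ . . ^ . . ^ ^ . = 8 differences

8


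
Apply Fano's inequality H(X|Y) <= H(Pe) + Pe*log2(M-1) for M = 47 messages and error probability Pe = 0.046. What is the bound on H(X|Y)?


H(Pe) = -Pe*log2(Pe) - (1-Pe)*log2(1-Pe) = -0.046*log2(0.046) - 0.954*log2(0.954) = 0.204342 + 0.064814 = 0.2692. Pe*log2(M-1) = 0.046*log2(46) = 0.254084. Bound = H(Pe) + Pe*log2(M-1) = 0.204342 + 0.064814 + 0.254084 = 0.5232

0.5232 bits
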